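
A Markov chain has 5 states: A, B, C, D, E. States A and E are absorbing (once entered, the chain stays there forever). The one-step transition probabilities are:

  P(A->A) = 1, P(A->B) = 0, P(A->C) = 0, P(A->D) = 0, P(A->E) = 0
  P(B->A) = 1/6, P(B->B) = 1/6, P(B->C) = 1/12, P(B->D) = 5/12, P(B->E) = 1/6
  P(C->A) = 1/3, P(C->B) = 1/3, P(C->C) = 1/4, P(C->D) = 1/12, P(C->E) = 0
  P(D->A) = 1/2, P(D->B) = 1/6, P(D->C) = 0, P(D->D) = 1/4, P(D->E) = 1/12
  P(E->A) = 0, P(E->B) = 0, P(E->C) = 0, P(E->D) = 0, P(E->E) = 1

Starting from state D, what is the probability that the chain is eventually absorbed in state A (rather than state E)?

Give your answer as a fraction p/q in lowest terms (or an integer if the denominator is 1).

Let a_i = P(absorbed in A | start in state i).
Boundary conditions: a_A = 1, a_E = 0.
For each transient state i, a_i = sum_j P(i->j) * a_j:
  a_B = 1/6*a_A + 1/6*a_B + 1/12*a_C + 5/12*a_D + 1/6*a_E
  a_C = 1/3*a_A + 1/3*a_B + 1/4*a_C + 1/12*a_D + 0*a_E
  a_D = 1/2*a_A + 1/6*a_B + 0*a_C + 1/4*a_D + 1/12*a_E

Substituting a_A = 1 and a_E = 0, rearrange to (I - Q) a = r where r[i] = P(i -> A):
  [5/6, -1/12, -5/12] . (a_B, a_C, a_D) = 1/6
  [-1/3, 3/4, -1/12] . (a_B, a_C, a_D) = 1/3
  [-1/6, 0, 3/4] . (a_B, a_C, a_D) = 1/2

Solving yields:
  a_B = 237/341
  a_C = 288/341
  a_D = 280/341

Starting state is D, so the absorption probability is a_D = 280/341.

Answer: 280/341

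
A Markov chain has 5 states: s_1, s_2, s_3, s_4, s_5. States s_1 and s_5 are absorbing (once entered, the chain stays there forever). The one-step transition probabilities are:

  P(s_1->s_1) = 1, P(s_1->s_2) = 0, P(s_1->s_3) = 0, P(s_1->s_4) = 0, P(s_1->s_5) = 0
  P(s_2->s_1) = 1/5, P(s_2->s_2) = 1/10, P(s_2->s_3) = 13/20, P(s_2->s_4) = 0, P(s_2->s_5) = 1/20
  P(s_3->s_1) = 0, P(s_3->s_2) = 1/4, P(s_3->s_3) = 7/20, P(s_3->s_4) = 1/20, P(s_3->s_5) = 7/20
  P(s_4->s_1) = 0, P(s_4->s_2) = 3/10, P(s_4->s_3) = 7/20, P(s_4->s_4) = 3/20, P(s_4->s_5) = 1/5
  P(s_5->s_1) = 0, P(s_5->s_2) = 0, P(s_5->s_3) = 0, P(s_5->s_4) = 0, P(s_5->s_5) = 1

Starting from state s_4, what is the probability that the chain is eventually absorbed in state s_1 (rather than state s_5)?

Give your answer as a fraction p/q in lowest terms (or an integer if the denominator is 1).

Let a_i = P(absorbed in s_1 | start in state i).
Boundary conditions: a_s_1 = 1, a_s_5 = 0.
For each transient state i, a_i = sum_j P(i->j) * a_j:
  a_s_2 = 1/5*a_s_1 + 1/10*a_s_2 + 13/20*a_s_3 + 0*a_s_4 + 1/20*a_s_5
  a_s_3 = 0*a_s_1 + 1/4*a_s_2 + 7/20*a_s_3 + 1/20*a_s_4 + 7/20*a_s_5
  a_s_4 = 0*a_s_1 + 3/10*a_s_2 + 7/20*a_s_3 + 3/20*a_s_4 + 1/5*a_s_5

Substituting a_s_1 = 1 and a_s_5 = 0, rearrange to (I - Q) a = r where r[i] = P(i -> s_1):
  [9/10, -13/20, 0] . (a_s_2, a_s_3, a_s_4) = 1/5
  [-1/4, 13/20, -1/20] . (a_s_2, a_s_3, a_s_4) = 0
  [-3/10, -7/20, 17/20] . (a_s_2, a_s_3, a_s_4) = 0

Solving yields:
  a_s_2 = 856/2669
  a_s_3 = 364/2669
  a_s_4 = 452/2669

Starting state is s_4, so the absorption probability is a_s_4 = 452/2669.

Answer: 452/2669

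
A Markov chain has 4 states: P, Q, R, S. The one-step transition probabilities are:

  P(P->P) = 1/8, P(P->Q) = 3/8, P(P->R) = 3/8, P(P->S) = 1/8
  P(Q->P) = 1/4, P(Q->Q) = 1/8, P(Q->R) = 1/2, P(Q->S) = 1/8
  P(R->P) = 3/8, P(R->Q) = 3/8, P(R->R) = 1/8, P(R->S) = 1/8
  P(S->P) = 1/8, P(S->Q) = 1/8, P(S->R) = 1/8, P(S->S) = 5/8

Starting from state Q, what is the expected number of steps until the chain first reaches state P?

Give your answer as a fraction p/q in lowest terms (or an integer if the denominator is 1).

Answer: 176/45

Derivation:
Let h_i = expected steps to first reach P from state i.
Boundary: h_P = 0.
First-step equations for the other states:
  h_Q = 1 + 1/4*h_P + 1/8*h_Q + 1/2*h_R + 1/8*h_S
  h_R = 1 + 3/8*h_P + 3/8*h_Q + 1/8*h_R + 1/8*h_S
  h_S = 1 + 1/8*h_P + 1/8*h_Q + 1/8*h_R + 5/8*h_S

Substituting h_P = 0 and rearranging gives the linear system (I - Q) h = 1:
  [7/8, -1/2, -1/8] . (h_Q, h_R, h_S) = 1
  [-3/8, 7/8, -1/8] . (h_Q, h_R, h_S) = 1
  [-1/8, -1/8, 3/8] . (h_Q, h_R, h_S) = 1

Solving yields:
  h_Q = 176/45
  h_R = 32/9
  h_S = 232/45

Starting state is Q, so the expected hitting time is h_Q = 176/45.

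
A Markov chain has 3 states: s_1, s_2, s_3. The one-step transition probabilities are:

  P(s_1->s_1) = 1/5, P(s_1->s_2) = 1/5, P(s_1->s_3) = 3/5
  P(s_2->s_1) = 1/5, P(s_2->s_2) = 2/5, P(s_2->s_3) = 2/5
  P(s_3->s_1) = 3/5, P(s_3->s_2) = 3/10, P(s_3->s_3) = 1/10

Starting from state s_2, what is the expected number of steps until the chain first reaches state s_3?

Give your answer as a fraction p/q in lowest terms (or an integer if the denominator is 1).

Let h_i = expected steps to first reach s_3 from state i.
Boundary: h_s_3 = 0.
First-step equations for the other states:
  h_s_1 = 1 + 1/5*h_s_1 + 1/5*h_s_2 + 3/5*h_s_3
  h_s_2 = 1 + 1/5*h_s_1 + 2/5*h_s_2 + 2/5*h_s_3

Substituting h_s_3 = 0 and rearranging gives the linear system (I - Q) h = 1:
  [4/5, -1/5] . (h_s_1, h_s_2) = 1
  [-1/5, 3/5] . (h_s_1, h_s_2) = 1

Solving yields:
  h_s_1 = 20/11
  h_s_2 = 25/11

Starting state is s_2, so the expected hitting time is h_s_2 = 25/11.

Answer: 25/11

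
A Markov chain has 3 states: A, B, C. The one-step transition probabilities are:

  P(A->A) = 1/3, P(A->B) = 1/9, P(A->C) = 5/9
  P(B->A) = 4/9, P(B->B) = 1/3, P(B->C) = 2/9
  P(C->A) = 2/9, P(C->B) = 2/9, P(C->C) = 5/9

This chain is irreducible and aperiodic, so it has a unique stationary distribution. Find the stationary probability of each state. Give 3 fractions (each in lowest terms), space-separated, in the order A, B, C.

Answer: 10/33 7/33 16/33

Derivation:
The stationary distribution satisfies pi = pi * P, i.e.:
  pi_A = 1/3*pi_A + 4/9*pi_B + 2/9*pi_C
  pi_B = 1/9*pi_A + 1/3*pi_B + 2/9*pi_C
  pi_C = 5/9*pi_A + 2/9*pi_B + 5/9*pi_C
with normalization: pi_A + pi_B + pi_C = 1.

Using the first 2 balance equations plus normalization, the linear system A*pi = b is:
  [-2/3, 4/9, 2/9] . pi = 0
  [1/9, -2/3, 2/9] . pi = 0
  [1, 1, 1] . pi = 1

Solving yields:
  pi_A = 10/33
  pi_B = 7/33
  pi_C = 16/33

Verification (pi * P):
  10/33*1/3 + 7/33*4/9 + 16/33*2/9 = 10/33 = pi_A  (ok)
  10/33*1/9 + 7/33*1/3 + 16/33*2/9 = 7/33 = pi_B  (ok)
  10/33*5/9 + 7/33*2/9 + 16/33*5/9 = 16/33 = pi_C  (ok)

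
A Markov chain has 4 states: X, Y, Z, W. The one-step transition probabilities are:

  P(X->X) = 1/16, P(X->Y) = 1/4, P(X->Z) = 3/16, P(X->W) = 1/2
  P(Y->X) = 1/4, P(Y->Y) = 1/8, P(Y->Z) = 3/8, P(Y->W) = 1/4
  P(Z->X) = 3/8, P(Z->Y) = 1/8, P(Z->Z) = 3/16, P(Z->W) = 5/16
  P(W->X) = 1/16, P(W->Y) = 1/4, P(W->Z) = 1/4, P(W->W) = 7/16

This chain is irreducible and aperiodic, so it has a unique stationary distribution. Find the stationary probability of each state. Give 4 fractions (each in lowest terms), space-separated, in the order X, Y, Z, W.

Answer: 445/2522 491/2522 625/2522 961/2522

Derivation:
The stationary distribution satisfies pi = pi * P, i.e.:
  pi_X = 1/16*pi_X + 1/4*pi_Y + 3/8*pi_Z + 1/16*pi_W
  pi_Y = 1/4*pi_X + 1/8*pi_Y + 1/8*pi_Z + 1/4*pi_W
  pi_Z = 3/16*pi_X + 3/8*pi_Y + 3/16*pi_Z + 1/4*pi_W
  pi_W = 1/2*pi_X + 1/4*pi_Y + 5/16*pi_Z + 7/16*pi_W
with normalization: pi_X + pi_Y + pi_Z + pi_W = 1.

Using the first 3 balance equations plus normalization, the linear system A*pi = b is:
  [-15/16, 1/4, 3/8, 1/16] . pi = 0
  [1/4, -7/8, 1/8, 1/4] . pi = 0
  [3/16, 3/8, -13/16, 1/4] . pi = 0
  [1, 1, 1, 1] . pi = 1

Solving yields:
  pi_X = 445/2522
  pi_Y = 491/2522
  pi_Z = 625/2522
  pi_W = 961/2522

Verification (pi * P):
  445/2522*1/16 + 491/2522*1/4 + 625/2522*3/8 + 961/2522*1/16 = 445/2522 = pi_X  (ok)
  445/2522*1/4 + 491/2522*1/8 + 625/2522*1/8 + 961/2522*1/4 = 491/2522 = pi_Y  (ok)
  445/2522*3/16 + 491/2522*3/8 + 625/2522*3/16 + 961/2522*1/4 = 625/2522 = pi_Z  (ok)
  445/2522*1/2 + 491/2522*1/4 + 625/2522*5/16 + 961/2522*7/16 = 961/2522 = pi_W  (ok)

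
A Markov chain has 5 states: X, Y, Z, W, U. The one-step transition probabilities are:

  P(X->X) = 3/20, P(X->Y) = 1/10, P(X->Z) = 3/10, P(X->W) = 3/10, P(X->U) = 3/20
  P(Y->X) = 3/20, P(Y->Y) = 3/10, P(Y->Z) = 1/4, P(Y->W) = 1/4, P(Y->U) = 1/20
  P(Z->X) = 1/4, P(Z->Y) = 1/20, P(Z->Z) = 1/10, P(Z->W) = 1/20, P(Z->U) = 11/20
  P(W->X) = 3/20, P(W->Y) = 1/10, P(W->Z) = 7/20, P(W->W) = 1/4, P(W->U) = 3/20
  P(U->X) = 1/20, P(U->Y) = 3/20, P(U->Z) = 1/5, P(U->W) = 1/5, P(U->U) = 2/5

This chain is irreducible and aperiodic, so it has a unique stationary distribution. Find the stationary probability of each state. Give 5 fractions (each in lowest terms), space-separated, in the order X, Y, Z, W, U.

The stationary distribution satisfies pi = pi * P, i.e.:
  pi_X = 3/20*pi_X + 3/20*pi_Y + 1/4*pi_Z + 3/20*pi_W + 1/20*pi_U
  pi_Y = 1/10*pi_X + 3/10*pi_Y + 1/20*pi_Z + 1/10*pi_W + 3/20*pi_U
  pi_Z = 3/10*pi_X + 1/4*pi_Y + 1/10*pi_Z + 7/20*pi_W + 1/5*pi_U
  pi_W = 3/10*pi_X + 1/4*pi_Y + 1/20*pi_Z + 1/4*pi_W + 1/5*pi_U
  pi_U = 3/20*pi_X + 1/20*pi_Y + 11/20*pi_Z + 3/20*pi_W + 2/5*pi_U
with normalization: pi_X + pi_Y + pi_Z + pi_W + pi_U = 1.

Using the first 4 balance equations plus normalization, the linear system A*pi = b is:
  [-17/20, 3/20, 1/4, 3/20, 1/20] . pi = 0
  [1/10, -7/10, 1/20, 1/10, 3/20] . pi = 0
  [3/10, 1/4, -9/10, 7/20, 1/5] . pi = 0
  [3/10, 1/4, 1/20, -3/4, 1/5] . pi = 0
  [1, 1, 1, 1, 1] . pi = 1

Solving yields:
  pi_X = 119/836
  pi_Y = 217/1672
  pi_Z = 121/532
  pi_W = 11/56
  pi_U = 1779/5852

Verification (pi * P):
  119/836*3/20 + 217/1672*3/20 + 121/532*1/4 + 11/56*3/20 + 1779/5852*1/20 = 119/836 = pi_X  (ok)
  119/836*1/10 + 217/1672*3/10 + 121/532*1/20 + 11/56*1/10 + 1779/5852*3/20 = 217/1672 = pi_Y  (ok)
  119/836*3/10 + 217/1672*1/4 + 121/532*1/10 + 11/56*7/20 + 1779/5852*1/5 = 121/532 = pi_Z  (ok)
  119/836*3/10 + 217/1672*1/4 + 121/532*1/20 + 11/56*1/4 + 1779/5852*1/5 = 11/56 = pi_W  (ok)
  119/836*3/20 + 217/1672*1/20 + 121/532*11/20 + 11/56*3/20 + 1779/5852*2/5 = 1779/5852 = pi_U  (ok)

Answer: 119/836 217/1672 121/532 11/56 1779/5852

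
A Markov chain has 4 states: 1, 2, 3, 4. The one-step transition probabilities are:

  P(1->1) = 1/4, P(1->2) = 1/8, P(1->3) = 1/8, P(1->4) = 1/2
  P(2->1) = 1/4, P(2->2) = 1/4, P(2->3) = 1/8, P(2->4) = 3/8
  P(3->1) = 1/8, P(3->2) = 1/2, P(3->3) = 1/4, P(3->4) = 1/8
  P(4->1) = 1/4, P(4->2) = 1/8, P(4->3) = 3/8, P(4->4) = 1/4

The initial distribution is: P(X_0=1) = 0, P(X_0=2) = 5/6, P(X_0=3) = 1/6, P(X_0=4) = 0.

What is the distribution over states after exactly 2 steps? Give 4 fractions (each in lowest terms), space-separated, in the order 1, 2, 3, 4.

Answer: 89/384 83/384 29/128 125/384

Derivation:
Propagating the distribution step by step (d_{t+1} = d_t * P):
d_0 = (1=0, 2=5/6, 3=1/6, 4=0)
  d_1[1] = 0*1/4 + 5/6*1/4 + 1/6*1/8 + 0*1/4 = 11/48
  d_1[2] = 0*1/8 + 5/6*1/4 + 1/6*1/2 + 0*1/8 = 7/24
  d_1[3] = 0*1/8 + 5/6*1/8 + 1/6*1/4 + 0*3/8 = 7/48
  d_1[4] = 0*1/2 + 5/6*3/8 + 1/6*1/8 + 0*1/4 = 1/3
d_1 = (1=11/48, 2=7/24, 3=7/48, 4=1/3)
  d_2[1] = 11/48*1/4 + 7/24*1/4 + 7/48*1/8 + 1/3*1/4 = 89/384
  d_2[2] = 11/48*1/8 + 7/24*1/4 + 7/48*1/2 + 1/3*1/8 = 83/384
  d_2[3] = 11/48*1/8 + 7/24*1/8 + 7/48*1/4 + 1/3*3/8 = 29/128
  d_2[4] = 11/48*1/2 + 7/24*3/8 + 7/48*1/8 + 1/3*1/4 = 125/384
d_2 = (1=89/384, 2=83/384, 3=29/128, 4=125/384)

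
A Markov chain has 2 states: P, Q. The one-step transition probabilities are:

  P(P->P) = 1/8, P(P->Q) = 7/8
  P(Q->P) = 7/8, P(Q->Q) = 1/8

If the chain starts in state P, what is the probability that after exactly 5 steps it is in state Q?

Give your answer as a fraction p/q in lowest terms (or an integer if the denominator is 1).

Answer: 1267/2048

Derivation:
Computing P^5 by repeated multiplication:
P^1 =
  P: [1/8, 7/8]
  Q: [7/8, 1/8]
P^2 =
  P: [25/32, 7/32]
  Q: [7/32, 25/32]
P^3 =
  P: [37/128, 91/128]
  Q: [91/128, 37/128]
P^4 =
  P: [337/512, 175/512]
  Q: [175/512, 337/512]
P^5 =
  P: [781/2048, 1267/2048]
  Q: [1267/2048, 781/2048]

(P^5)[P -> Q] = 1267/2048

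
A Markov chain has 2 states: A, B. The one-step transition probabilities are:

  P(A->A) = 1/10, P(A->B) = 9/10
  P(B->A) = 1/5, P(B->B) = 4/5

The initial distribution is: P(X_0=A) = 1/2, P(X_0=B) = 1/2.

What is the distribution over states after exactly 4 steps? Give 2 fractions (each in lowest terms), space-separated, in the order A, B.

Propagating the distribution step by step (d_{t+1} = d_t * P):
d_0 = (A=1/2, B=1/2)
  d_1[A] = 1/2*1/10 + 1/2*1/5 = 3/20
  d_1[B] = 1/2*9/10 + 1/2*4/5 = 17/20
d_1 = (A=3/20, B=17/20)
  d_2[A] = 3/20*1/10 + 17/20*1/5 = 37/200
  d_2[B] = 3/20*9/10 + 17/20*4/5 = 163/200
d_2 = (A=37/200, B=163/200)
  d_3[A] = 37/200*1/10 + 163/200*1/5 = 363/2000
  d_3[B] = 37/200*9/10 + 163/200*4/5 = 1637/2000
d_3 = (A=363/2000, B=1637/2000)
  d_4[A] = 363/2000*1/10 + 1637/2000*1/5 = 3637/20000
  d_4[B] = 363/2000*9/10 + 1637/2000*4/5 = 16363/20000
d_4 = (A=3637/20000, B=16363/20000)

Answer: 3637/20000 16363/20000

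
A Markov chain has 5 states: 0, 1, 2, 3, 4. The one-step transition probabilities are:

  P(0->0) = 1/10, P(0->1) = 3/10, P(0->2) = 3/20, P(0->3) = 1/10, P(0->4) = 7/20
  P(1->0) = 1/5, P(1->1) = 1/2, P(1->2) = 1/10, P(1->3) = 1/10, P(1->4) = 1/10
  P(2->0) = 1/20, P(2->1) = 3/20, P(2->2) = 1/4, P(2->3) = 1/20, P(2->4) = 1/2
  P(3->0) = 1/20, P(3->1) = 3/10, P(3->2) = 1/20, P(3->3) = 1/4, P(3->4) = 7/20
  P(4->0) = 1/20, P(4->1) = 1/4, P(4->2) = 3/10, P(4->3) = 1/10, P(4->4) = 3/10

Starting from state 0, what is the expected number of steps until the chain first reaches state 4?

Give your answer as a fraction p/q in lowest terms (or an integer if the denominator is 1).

Answer: 48130/13613

Derivation:
Let h_i = expected steps to first reach 4 from state i.
Boundary: h_4 = 0.
First-step equations for the other states:
  h_0 = 1 + 1/10*h_0 + 3/10*h_1 + 3/20*h_2 + 1/10*h_3 + 7/20*h_4
  h_1 = 1 + 1/5*h_0 + 1/2*h_1 + 1/10*h_2 + 1/10*h_3 + 1/10*h_4
  h_2 = 1 + 1/20*h_0 + 3/20*h_1 + 1/4*h_2 + 1/20*h_3 + 1/2*h_4
  h_3 = 1 + 1/20*h_0 + 3/10*h_1 + 1/20*h_2 + 1/4*h_3 + 7/20*h_4

Substituting h_4 = 0 and rearranging gives the linear system (I - Q) h = 1:
  [9/10, -3/10, -3/20, -1/10] . (h_0, h_1, h_2, h_3) = 1
  [-1/5, 1/2, -1/10, -1/10] . (h_0, h_1, h_2, h_3) = 1
  [-1/20, -3/20, 3/4, -1/20] . (h_0, h_1, h_2, h_3) = 1
  [-1/20, -3/10, -1/20, 3/4] . (h_0, h_1, h_2, h_3) = 1

Solving yields:
  h_0 = 48130/13613
  h_1 = 63840/13613
  h_2 = 37420/13613
  h_3 = 49390/13613

Starting state is 0, so the expected hitting time is h_0 = 48130/13613.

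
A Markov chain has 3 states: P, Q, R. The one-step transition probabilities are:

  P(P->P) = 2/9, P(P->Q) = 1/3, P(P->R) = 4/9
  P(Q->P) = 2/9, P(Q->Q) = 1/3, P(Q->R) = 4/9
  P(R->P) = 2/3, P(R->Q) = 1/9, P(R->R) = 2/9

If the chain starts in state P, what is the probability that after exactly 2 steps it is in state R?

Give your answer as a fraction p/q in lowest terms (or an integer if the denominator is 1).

Answer: 28/81

Derivation:
Computing P^2 by repeated multiplication:
P^1 =
  P: [2/9, 1/3, 4/9]
  Q: [2/9, 1/3, 4/9]
  R: [2/3, 1/9, 2/9]
P^2 =
  P: [34/81, 19/81, 28/81]
  Q: [34/81, 19/81, 28/81]
  R: [26/81, 23/81, 32/81]

(P^2)[P -> R] = 28/81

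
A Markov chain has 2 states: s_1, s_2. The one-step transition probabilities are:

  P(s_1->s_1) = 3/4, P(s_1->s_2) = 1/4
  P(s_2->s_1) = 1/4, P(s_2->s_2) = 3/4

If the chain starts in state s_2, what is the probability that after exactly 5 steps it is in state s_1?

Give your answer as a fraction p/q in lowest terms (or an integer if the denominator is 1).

Answer: 31/64

Derivation:
Computing P^5 by repeated multiplication:
P^1 =
  s_1: [3/4, 1/4]
  s_2: [1/4, 3/4]
P^2 =
  s_1: [5/8, 3/8]
  s_2: [3/8, 5/8]
P^3 =
  s_1: [9/16, 7/16]
  s_2: [7/16, 9/16]
P^4 =
  s_1: [17/32, 15/32]
  s_2: [15/32, 17/32]
P^5 =
  s_1: [33/64, 31/64]
  s_2: [31/64, 33/64]

(P^5)[s_2 -> s_1] = 31/64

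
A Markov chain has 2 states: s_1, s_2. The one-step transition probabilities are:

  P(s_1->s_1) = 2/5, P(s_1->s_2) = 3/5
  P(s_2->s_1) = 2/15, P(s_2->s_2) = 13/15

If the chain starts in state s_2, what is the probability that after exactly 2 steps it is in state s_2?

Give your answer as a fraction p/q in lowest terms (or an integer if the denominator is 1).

Answer: 187/225

Derivation:
Computing P^2 by repeated multiplication:
P^1 =
  s_1: [2/5, 3/5]
  s_2: [2/15, 13/15]
P^2 =
  s_1: [6/25, 19/25]
  s_2: [38/225, 187/225]

(P^2)[s_2 -> s_2] = 187/225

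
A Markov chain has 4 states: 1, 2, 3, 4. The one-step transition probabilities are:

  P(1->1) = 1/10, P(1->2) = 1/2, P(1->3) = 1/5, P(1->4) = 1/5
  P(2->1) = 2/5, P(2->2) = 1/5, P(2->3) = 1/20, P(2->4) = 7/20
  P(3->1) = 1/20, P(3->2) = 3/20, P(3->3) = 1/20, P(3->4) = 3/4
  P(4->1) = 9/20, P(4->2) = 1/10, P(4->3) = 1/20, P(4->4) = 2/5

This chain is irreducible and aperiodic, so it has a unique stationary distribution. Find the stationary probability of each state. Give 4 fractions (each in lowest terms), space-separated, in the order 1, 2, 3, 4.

Answer: 611/2063 2558/10315 974/10315 3728/10315

Derivation:
The stationary distribution satisfies pi = pi * P, i.e.:
  pi_1 = 1/10*pi_1 + 2/5*pi_2 + 1/20*pi_3 + 9/20*pi_4
  pi_2 = 1/2*pi_1 + 1/5*pi_2 + 3/20*pi_3 + 1/10*pi_4
  pi_3 = 1/5*pi_1 + 1/20*pi_2 + 1/20*pi_3 + 1/20*pi_4
  pi_4 = 1/5*pi_1 + 7/20*pi_2 + 3/4*pi_3 + 2/5*pi_4
with normalization: pi_1 + pi_2 + pi_3 + pi_4 = 1.

Using the first 3 balance equations plus normalization, the linear system A*pi = b is:
  [-9/10, 2/5, 1/20, 9/20] . pi = 0
  [1/2, -4/5, 3/20, 1/10] . pi = 0
  [1/5, 1/20, -19/20, 1/20] . pi = 0
  [1, 1, 1, 1] . pi = 1

Solving yields:
  pi_1 = 611/2063
  pi_2 = 2558/10315
  pi_3 = 974/10315
  pi_4 = 3728/10315

Verification (pi * P):
  611/2063*1/10 + 2558/10315*2/5 + 974/10315*1/20 + 3728/10315*9/20 = 611/2063 = pi_1  (ok)
  611/2063*1/2 + 2558/10315*1/5 + 974/10315*3/20 + 3728/10315*1/10 = 2558/10315 = pi_2  (ok)
  611/2063*1/5 + 2558/10315*1/20 + 974/10315*1/20 + 3728/10315*1/20 = 974/10315 = pi_3  (ok)
  611/2063*1/5 + 2558/10315*7/20 + 974/10315*3/4 + 3728/10315*2/5 = 3728/10315 = pi_4  (ok)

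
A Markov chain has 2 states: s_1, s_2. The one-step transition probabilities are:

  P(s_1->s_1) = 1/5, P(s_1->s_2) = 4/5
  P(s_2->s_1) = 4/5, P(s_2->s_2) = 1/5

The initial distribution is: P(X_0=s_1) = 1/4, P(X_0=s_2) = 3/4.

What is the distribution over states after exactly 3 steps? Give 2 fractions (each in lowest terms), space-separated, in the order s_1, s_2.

Propagating the distribution step by step (d_{t+1} = d_t * P):
d_0 = (s_1=1/4, s_2=3/4)
  d_1[s_1] = 1/4*1/5 + 3/4*4/5 = 13/20
  d_1[s_2] = 1/4*4/5 + 3/4*1/5 = 7/20
d_1 = (s_1=13/20, s_2=7/20)
  d_2[s_1] = 13/20*1/5 + 7/20*4/5 = 41/100
  d_2[s_2] = 13/20*4/5 + 7/20*1/5 = 59/100
d_2 = (s_1=41/100, s_2=59/100)
  d_3[s_1] = 41/100*1/5 + 59/100*4/5 = 277/500
  d_3[s_2] = 41/100*4/5 + 59/100*1/5 = 223/500
d_3 = (s_1=277/500, s_2=223/500)

Answer: 277/500 223/500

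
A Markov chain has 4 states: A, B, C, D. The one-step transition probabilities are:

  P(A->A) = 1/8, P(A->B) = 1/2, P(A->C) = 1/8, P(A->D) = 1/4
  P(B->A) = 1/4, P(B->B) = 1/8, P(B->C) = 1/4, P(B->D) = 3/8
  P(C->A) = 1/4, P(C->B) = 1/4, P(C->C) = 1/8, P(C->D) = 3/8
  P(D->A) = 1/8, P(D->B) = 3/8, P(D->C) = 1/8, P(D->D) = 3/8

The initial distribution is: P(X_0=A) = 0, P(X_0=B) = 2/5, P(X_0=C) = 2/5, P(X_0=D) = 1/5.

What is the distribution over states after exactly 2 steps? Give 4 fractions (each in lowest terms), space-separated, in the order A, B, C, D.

Answer: 7/40 13/40 49/320 111/320

Derivation:
Propagating the distribution step by step (d_{t+1} = d_t * P):
d_0 = (A=0, B=2/5, C=2/5, D=1/5)
  d_1[A] = 0*1/8 + 2/5*1/4 + 2/5*1/4 + 1/5*1/8 = 9/40
  d_1[B] = 0*1/2 + 2/5*1/8 + 2/5*1/4 + 1/5*3/8 = 9/40
  d_1[C] = 0*1/8 + 2/5*1/4 + 2/5*1/8 + 1/5*1/8 = 7/40
  d_1[D] = 0*1/4 + 2/5*3/8 + 2/5*3/8 + 1/5*3/8 = 3/8
d_1 = (A=9/40, B=9/40, C=7/40, D=3/8)
  d_2[A] = 9/40*1/8 + 9/40*1/4 + 7/40*1/4 + 3/8*1/8 = 7/40
  d_2[B] = 9/40*1/2 + 9/40*1/8 + 7/40*1/4 + 3/8*3/8 = 13/40
  d_2[C] = 9/40*1/8 + 9/40*1/4 + 7/40*1/8 + 3/8*1/8 = 49/320
  d_2[D] = 9/40*1/4 + 9/40*3/8 + 7/40*3/8 + 3/8*3/8 = 111/320
d_2 = (A=7/40, B=13/40, C=49/320, D=111/320)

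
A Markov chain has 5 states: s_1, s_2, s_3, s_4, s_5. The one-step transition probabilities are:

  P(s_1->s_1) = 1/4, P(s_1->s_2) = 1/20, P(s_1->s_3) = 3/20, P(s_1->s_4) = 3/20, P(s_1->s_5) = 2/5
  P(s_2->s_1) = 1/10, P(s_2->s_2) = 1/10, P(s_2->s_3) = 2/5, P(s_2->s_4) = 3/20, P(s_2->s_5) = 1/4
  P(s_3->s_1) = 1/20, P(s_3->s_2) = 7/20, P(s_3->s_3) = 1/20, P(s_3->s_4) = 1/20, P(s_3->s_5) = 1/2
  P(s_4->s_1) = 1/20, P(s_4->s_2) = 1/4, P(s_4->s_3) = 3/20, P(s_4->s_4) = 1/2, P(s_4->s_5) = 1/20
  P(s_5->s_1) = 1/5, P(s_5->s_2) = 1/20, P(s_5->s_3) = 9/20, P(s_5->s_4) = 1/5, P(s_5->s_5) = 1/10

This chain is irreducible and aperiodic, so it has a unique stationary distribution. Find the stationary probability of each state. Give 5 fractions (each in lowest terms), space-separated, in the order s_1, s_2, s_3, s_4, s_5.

Answer: 1131/9416 821/4708 2297/9416 250/1177 1173/4708

Derivation:
The stationary distribution satisfies pi = pi * P, i.e.:
  pi_s_1 = 1/4*pi_s_1 + 1/10*pi_s_2 + 1/20*pi_s_3 + 1/20*pi_s_4 + 1/5*pi_s_5
  pi_s_2 = 1/20*pi_s_1 + 1/10*pi_s_2 + 7/20*pi_s_3 + 1/4*pi_s_4 + 1/20*pi_s_5
  pi_s_3 = 3/20*pi_s_1 + 2/5*pi_s_2 + 1/20*pi_s_3 + 3/20*pi_s_4 + 9/20*pi_s_5
  pi_s_4 = 3/20*pi_s_1 + 3/20*pi_s_2 + 1/20*pi_s_3 + 1/2*pi_s_4 + 1/5*pi_s_5
  pi_s_5 = 2/5*pi_s_1 + 1/4*pi_s_2 + 1/2*pi_s_3 + 1/20*pi_s_4 + 1/10*pi_s_5
with normalization: pi_s_1 + pi_s_2 + pi_s_3 + pi_s_4 + pi_s_5 = 1.

Using the first 4 balance equations plus normalization, the linear system A*pi = b is:
  [-3/4, 1/10, 1/20, 1/20, 1/5] . pi = 0
  [1/20, -9/10, 7/20, 1/4, 1/20] . pi = 0
  [3/20, 2/5, -19/20, 3/20, 9/20] . pi = 0
  [3/20, 3/20, 1/20, -1/2, 1/5] . pi = 0
  [1, 1, 1, 1, 1] . pi = 1

Solving yields:
  pi_s_1 = 1131/9416
  pi_s_2 = 821/4708
  pi_s_3 = 2297/9416
  pi_s_4 = 250/1177
  pi_s_5 = 1173/4708

Verification (pi * P):
  1131/9416*1/4 + 821/4708*1/10 + 2297/9416*1/20 + 250/1177*1/20 + 1173/4708*1/5 = 1131/9416 = pi_s_1  (ok)
  1131/9416*1/20 + 821/4708*1/10 + 2297/9416*7/20 + 250/1177*1/4 + 1173/4708*1/20 = 821/4708 = pi_s_2  (ok)
  1131/9416*3/20 + 821/4708*2/5 + 2297/9416*1/20 + 250/1177*3/20 + 1173/4708*9/20 = 2297/9416 = pi_s_3  (ok)
  1131/9416*3/20 + 821/4708*3/20 + 2297/9416*1/20 + 250/1177*1/2 + 1173/4708*1/5 = 250/1177 = pi_s_4  (ok)
  1131/9416*2/5 + 821/4708*1/4 + 2297/9416*1/2 + 250/1177*1/20 + 1173/4708*1/10 = 1173/4708 = pi_s_5  (ok)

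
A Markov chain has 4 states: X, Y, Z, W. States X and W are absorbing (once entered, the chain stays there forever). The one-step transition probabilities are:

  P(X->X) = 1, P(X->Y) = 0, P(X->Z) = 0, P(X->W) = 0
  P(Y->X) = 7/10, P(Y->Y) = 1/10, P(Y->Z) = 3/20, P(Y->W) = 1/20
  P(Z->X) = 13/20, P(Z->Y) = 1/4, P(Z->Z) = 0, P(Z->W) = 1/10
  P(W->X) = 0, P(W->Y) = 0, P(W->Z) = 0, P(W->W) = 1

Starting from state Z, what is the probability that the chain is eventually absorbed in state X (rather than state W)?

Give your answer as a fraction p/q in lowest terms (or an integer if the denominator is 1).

Answer: 304/345

Derivation:
Let a_i = P(absorbed in X | start in state i).
Boundary conditions: a_X = 1, a_W = 0.
For each transient state i, a_i = sum_j P(i->j) * a_j:
  a_Y = 7/10*a_X + 1/10*a_Y + 3/20*a_Z + 1/20*a_W
  a_Z = 13/20*a_X + 1/4*a_Y + 0*a_Z + 1/10*a_W

Substituting a_X = 1 and a_W = 0, rearrange to (I - Q) a = r where r[i] = P(i -> X):
  [9/10, -3/20] . (a_Y, a_Z) = 7/10
  [-1/4, 1] . (a_Y, a_Z) = 13/20

Solving yields:
  a_Y = 319/345
  a_Z = 304/345

Starting state is Z, so the absorption probability is a_Z = 304/345.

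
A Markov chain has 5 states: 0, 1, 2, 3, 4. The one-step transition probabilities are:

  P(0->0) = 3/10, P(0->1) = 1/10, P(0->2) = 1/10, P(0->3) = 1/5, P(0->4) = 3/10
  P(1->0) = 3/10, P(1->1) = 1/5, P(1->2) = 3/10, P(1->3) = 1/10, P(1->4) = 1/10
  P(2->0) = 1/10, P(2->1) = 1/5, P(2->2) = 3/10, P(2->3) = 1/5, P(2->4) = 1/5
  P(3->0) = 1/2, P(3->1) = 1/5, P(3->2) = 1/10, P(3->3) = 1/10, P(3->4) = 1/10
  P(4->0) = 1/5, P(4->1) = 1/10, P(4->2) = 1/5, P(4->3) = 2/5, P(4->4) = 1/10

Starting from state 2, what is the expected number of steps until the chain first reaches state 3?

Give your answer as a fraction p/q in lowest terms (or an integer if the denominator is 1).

Answer: 4425/976

Derivation:
Let h_i = expected steps to first reach 3 from state i.
Boundary: h_3 = 0.
First-step equations for the other states:
  h_0 = 1 + 3/10*h_0 + 1/10*h_1 + 1/10*h_2 + 1/5*h_3 + 3/10*h_4
  h_1 = 1 + 3/10*h_0 + 1/5*h_1 + 3/10*h_2 + 1/10*h_3 + 1/10*h_4
  h_2 = 1 + 1/10*h_0 + 1/5*h_1 + 3/10*h_2 + 1/5*h_3 + 1/5*h_4
  h_4 = 1 + 1/5*h_0 + 1/10*h_1 + 1/5*h_2 + 2/5*h_3 + 1/10*h_4

Substituting h_3 = 0 and rearranging gives the linear system (I - Q) h = 1:
  [7/10, -1/10, -1/10, -3/10] . (h_0, h_1, h_2, h_4) = 1
  [-3/10, 4/5, -3/10, -1/10] . (h_0, h_1, h_2, h_4) = 1
  [-1/10, -1/5, 7/10, -1/5] . (h_0, h_1, h_2, h_4) = 1
  [-1/5, -1/10, -1/5, 9/10] . (h_0, h_1, h_2, h_4) = 1

Solving yields:
  h_0 = 4255/976
  h_1 = 615/122
  h_2 = 4425/976
  h_4 = 445/122

Starting state is 2, so the expected hitting time is h_2 = 4425/976.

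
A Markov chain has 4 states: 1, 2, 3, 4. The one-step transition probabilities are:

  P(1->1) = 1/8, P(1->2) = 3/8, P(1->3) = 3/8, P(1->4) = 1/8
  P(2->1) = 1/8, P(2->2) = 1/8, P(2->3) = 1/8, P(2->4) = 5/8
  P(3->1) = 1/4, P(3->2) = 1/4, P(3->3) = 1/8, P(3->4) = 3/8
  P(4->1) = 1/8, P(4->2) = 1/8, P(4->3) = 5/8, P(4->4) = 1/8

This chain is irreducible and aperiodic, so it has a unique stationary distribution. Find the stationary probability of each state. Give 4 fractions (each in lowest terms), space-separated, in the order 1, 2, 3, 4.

Answer: 17/103 85/412 33/103 127/412

Derivation:
The stationary distribution satisfies pi = pi * P, i.e.:
  pi_1 = 1/8*pi_1 + 1/8*pi_2 + 1/4*pi_3 + 1/8*pi_4
  pi_2 = 3/8*pi_1 + 1/8*pi_2 + 1/4*pi_3 + 1/8*pi_4
  pi_3 = 3/8*pi_1 + 1/8*pi_2 + 1/8*pi_3 + 5/8*pi_4
  pi_4 = 1/8*pi_1 + 5/8*pi_2 + 3/8*pi_3 + 1/8*pi_4
with normalization: pi_1 + pi_2 + pi_3 + pi_4 = 1.

Using the first 3 balance equations plus normalization, the linear system A*pi = b is:
  [-7/8, 1/8, 1/4, 1/8] . pi = 0
  [3/8, -7/8, 1/4, 1/8] . pi = 0
  [3/8, 1/8, -7/8, 5/8] . pi = 0
  [1, 1, 1, 1] . pi = 1

Solving yields:
  pi_1 = 17/103
  pi_2 = 85/412
  pi_3 = 33/103
  pi_4 = 127/412

Verification (pi * P):
  17/103*1/8 + 85/412*1/8 + 33/103*1/4 + 127/412*1/8 = 17/103 = pi_1  (ok)
  17/103*3/8 + 85/412*1/8 + 33/103*1/4 + 127/412*1/8 = 85/412 = pi_2  (ok)
  17/103*3/8 + 85/412*1/8 + 33/103*1/8 + 127/412*5/8 = 33/103 = pi_3  (ok)
  17/103*1/8 + 85/412*5/8 + 33/103*3/8 + 127/412*1/8 = 127/412 = pi_4  (ok)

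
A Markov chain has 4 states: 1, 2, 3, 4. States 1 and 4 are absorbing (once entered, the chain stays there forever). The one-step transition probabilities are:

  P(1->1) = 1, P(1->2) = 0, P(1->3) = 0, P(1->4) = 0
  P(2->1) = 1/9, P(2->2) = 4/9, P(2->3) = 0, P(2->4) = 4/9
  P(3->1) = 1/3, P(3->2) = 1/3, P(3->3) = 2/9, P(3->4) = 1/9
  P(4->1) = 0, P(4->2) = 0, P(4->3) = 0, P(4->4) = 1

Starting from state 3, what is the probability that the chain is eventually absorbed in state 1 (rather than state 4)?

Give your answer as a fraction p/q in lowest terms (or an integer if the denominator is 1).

Answer: 18/35

Derivation:
Let a_i = P(absorbed in 1 | start in state i).
Boundary conditions: a_1 = 1, a_4 = 0.
For each transient state i, a_i = sum_j P(i->j) * a_j:
  a_2 = 1/9*a_1 + 4/9*a_2 + 0*a_3 + 4/9*a_4
  a_3 = 1/3*a_1 + 1/3*a_2 + 2/9*a_3 + 1/9*a_4

Substituting a_1 = 1 and a_4 = 0, rearrange to (I - Q) a = r where r[i] = P(i -> 1):
  [5/9, 0] . (a_2, a_3) = 1/9
  [-1/3, 7/9] . (a_2, a_3) = 1/3

Solving yields:
  a_2 = 1/5
  a_3 = 18/35

Starting state is 3, so the absorption probability is a_3 = 18/35.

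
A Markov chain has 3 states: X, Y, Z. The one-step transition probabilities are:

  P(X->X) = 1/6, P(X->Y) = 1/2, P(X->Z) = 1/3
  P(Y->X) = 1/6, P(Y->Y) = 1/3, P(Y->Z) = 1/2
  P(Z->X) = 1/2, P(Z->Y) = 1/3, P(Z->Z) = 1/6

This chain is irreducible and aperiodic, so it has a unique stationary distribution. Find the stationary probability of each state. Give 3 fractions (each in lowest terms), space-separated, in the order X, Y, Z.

The stationary distribution satisfies pi = pi * P, i.e.:
  pi_X = 1/6*pi_X + 1/6*pi_Y + 1/2*pi_Z
  pi_Y = 1/2*pi_X + 1/3*pi_Y + 1/3*pi_Z
  pi_Z = 1/3*pi_X + 1/2*pi_Y + 1/6*pi_Z
with normalization: pi_X + pi_Y + pi_Z = 1.

Using the first 2 balance equations plus normalization, the linear system A*pi = b is:
  [-5/6, 1/6, 1/2] . pi = 0
  [1/2, -2/3, 1/3] . pi = 0
  [1, 1, 1] . pi = 1

Solving yields:
  pi_X = 7/25
  pi_Y = 19/50
  pi_Z = 17/50

Verification (pi * P):
  7/25*1/6 + 19/50*1/6 + 17/50*1/2 = 7/25 = pi_X  (ok)
  7/25*1/2 + 19/50*1/3 + 17/50*1/3 = 19/50 = pi_Y  (ok)
  7/25*1/3 + 19/50*1/2 + 17/50*1/6 = 17/50 = pi_Z  (ok)

Answer: 7/25 19/50 17/50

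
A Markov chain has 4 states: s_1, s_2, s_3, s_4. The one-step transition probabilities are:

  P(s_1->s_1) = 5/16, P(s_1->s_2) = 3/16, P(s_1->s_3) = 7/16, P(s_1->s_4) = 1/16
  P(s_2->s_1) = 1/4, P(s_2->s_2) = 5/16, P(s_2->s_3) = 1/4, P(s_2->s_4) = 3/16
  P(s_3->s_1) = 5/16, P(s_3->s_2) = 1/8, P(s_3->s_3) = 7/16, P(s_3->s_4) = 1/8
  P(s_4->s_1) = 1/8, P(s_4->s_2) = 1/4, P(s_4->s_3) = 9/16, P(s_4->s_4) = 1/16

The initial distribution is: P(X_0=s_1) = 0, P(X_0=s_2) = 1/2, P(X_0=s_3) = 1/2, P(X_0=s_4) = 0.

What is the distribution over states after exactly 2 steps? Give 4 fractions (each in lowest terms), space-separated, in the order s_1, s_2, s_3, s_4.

Answer: 69/256 13/64 213/512 57/512

Derivation:
Propagating the distribution step by step (d_{t+1} = d_t * P):
d_0 = (s_1=0, s_2=1/2, s_3=1/2, s_4=0)
  d_1[s_1] = 0*5/16 + 1/2*1/4 + 1/2*5/16 + 0*1/8 = 9/32
  d_1[s_2] = 0*3/16 + 1/2*5/16 + 1/2*1/8 + 0*1/4 = 7/32
  d_1[s_3] = 0*7/16 + 1/2*1/4 + 1/2*7/16 + 0*9/16 = 11/32
  d_1[s_4] = 0*1/16 + 1/2*3/16 + 1/2*1/8 + 0*1/16 = 5/32
d_1 = (s_1=9/32, s_2=7/32, s_3=11/32, s_4=5/32)
  d_2[s_1] = 9/32*5/16 + 7/32*1/4 + 11/32*5/16 + 5/32*1/8 = 69/256
  d_2[s_2] = 9/32*3/16 + 7/32*5/16 + 11/32*1/8 + 5/32*1/4 = 13/64
  d_2[s_3] = 9/32*7/16 + 7/32*1/4 + 11/32*7/16 + 5/32*9/16 = 213/512
  d_2[s_4] = 9/32*1/16 + 7/32*3/16 + 11/32*1/8 + 5/32*1/16 = 57/512
d_2 = (s_1=69/256, s_2=13/64, s_3=213/512, s_4=57/512)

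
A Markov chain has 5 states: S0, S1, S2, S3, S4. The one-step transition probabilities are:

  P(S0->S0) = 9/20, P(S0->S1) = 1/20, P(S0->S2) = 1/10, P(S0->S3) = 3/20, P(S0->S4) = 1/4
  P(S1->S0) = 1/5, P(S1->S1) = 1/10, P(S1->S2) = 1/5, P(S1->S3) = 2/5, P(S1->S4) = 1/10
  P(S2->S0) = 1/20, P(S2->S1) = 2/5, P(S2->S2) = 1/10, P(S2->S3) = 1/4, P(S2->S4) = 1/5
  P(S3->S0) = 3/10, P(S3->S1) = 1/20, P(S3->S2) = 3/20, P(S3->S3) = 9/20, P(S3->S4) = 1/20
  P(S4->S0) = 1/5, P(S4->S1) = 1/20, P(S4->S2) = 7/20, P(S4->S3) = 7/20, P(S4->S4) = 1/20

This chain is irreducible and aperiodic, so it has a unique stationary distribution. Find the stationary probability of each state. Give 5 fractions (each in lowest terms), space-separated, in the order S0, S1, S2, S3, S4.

Answer: 9094/32875 3677/32875 5284/32875 10381/32875 4439/32875

Derivation:
The stationary distribution satisfies pi = pi * P, i.e.:
  pi_S0 = 9/20*pi_S0 + 1/5*pi_S1 + 1/20*pi_S2 + 3/10*pi_S3 + 1/5*pi_S4
  pi_S1 = 1/20*pi_S0 + 1/10*pi_S1 + 2/5*pi_S2 + 1/20*pi_S3 + 1/20*pi_S4
  pi_S2 = 1/10*pi_S0 + 1/5*pi_S1 + 1/10*pi_S2 + 3/20*pi_S3 + 7/20*pi_S4
  pi_S3 = 3/20*pi_S0 + 2/5*pi_S1 + 1/4*pi_S2 + 9/20*pi_S3 + 7/20*pi_S4
  pi_S4 = 1/4*pi_S0 + 1/10*pi_S1 + 1/5*pi_S2 + 1/20*pi_S3 + 1/20*pi_S4
with normalization: pi_S0 + pi_S1 + pi_S2 + pi_S3 + pi_S4 = 1.

Using the first 4 balance equations plus normalization, the linear system A*pi = b is:
  [-11/20, 1/5, 1/20, 3/10, 1/5] . pi = 0
  [1/20, -9/10, 2/5, 1/20, 1/20] . pi = 0
  [1/10, 1/5, -9/10, 3/20, 7/20] . pi = 0
  [3/20, 2/5, 1/4, -11/20, 7/20] . pi = 0
  [1, 1, 1, 1, 1] . pi = 1

Solving yields:
  pi_S0 = 9094/32875
  pi_S1 = 3677/32875
  pi_S2 = 5284/32875
  pi_S3 = 10381/32875
  pi_S4 = 4439/32875

Verification (pi * P):
  9094/32875*9/20 + 3677/32875*1/5 + 5284/32875*1/20 + 10381/32875*3/10 + 4439/32875*1/5 = 9094/32875 = pi_S0  (ok)
  9094/32875*1/20 + 3677/32875*1/10 + 5284/32875*2/5 + 10381/32875*1/20 + 4439/32875*1/20 = 3677/32875 = pi_S1  (ok)
  9094/32875*1/10 + 3677/32875*1/5 + 5284/32875*1/10 + 10381/32875*3/20 + 4439/32875*7/20 = 5284/32875 = pi_S2  (ok)
  9094/32875*3/20 + 3677/32875*2/5 + 5284/32875*1/4 + 10381/32875*9/20 + 4439/32875*7/20 = 10381/32875 = pi_S3  (ok)
  9094/32875*1/4 + 3677/32875*1/10 + 5284/32875*1/5 + 10381/32875*1/20 + 4439/32875*1/20 = 4439/32875 = pi_S4  (ok)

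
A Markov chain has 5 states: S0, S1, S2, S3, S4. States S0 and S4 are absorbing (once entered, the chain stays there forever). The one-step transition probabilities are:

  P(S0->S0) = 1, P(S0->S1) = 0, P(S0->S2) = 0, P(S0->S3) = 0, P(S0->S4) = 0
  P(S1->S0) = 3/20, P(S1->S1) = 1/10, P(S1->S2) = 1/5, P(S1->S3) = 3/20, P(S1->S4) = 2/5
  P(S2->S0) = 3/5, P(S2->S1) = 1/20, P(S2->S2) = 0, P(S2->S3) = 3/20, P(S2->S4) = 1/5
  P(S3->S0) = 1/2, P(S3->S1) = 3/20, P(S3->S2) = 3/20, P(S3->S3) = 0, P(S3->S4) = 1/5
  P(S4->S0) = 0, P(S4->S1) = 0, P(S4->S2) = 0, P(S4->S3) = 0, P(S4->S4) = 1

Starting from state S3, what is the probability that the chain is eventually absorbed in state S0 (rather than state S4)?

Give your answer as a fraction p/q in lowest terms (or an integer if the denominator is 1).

Let a_i = P(absorbed in S0 | start in state i).
Boundary conditions: a_S0 = 1, a_S4 = 0.
For each transient state i, a_i = sum_j P(i->j) * a_j:
  a_S1 = 3/20*a_S0 + 1/10*a_S1 + 1/5*a_S2 + 3/20*a_S3 + 2/5*a_S4
  a_S2 = 3/5*a_S0 + 1/20*a_S1 + 0*a_S2 + 3/20*a_S3 + 1/5*a_S4
  a_S3 = 1/2*a_S0 + 3/20*a_S1 + 3/20*a_S2 + 0*a_S3 + 1/5*a_S4

Substituting a_S0 = 1 and a_S4 = 0, rearrange to (I - Q) a = r where r[i] = P(i -> S0):
  [9/10, -1/5, -3/20] . (a_S1, a_S2, a_S3) = 3/20
  [-1/20, 1, -3/20] . (a_S1, a_S2, a_S3) = 3/5
  [-3/20, -3/20, 1] . (a_S1, a_S2, a_S3) = 1/2

Solving yields:
  a_S1 = 2961/6733
  a_S2 = 4869/6733
  a_S3 = 4541/6733

Starting state is S3, so the absorption probability is a_S3 = 4541/6733.

Answer: 4541/6733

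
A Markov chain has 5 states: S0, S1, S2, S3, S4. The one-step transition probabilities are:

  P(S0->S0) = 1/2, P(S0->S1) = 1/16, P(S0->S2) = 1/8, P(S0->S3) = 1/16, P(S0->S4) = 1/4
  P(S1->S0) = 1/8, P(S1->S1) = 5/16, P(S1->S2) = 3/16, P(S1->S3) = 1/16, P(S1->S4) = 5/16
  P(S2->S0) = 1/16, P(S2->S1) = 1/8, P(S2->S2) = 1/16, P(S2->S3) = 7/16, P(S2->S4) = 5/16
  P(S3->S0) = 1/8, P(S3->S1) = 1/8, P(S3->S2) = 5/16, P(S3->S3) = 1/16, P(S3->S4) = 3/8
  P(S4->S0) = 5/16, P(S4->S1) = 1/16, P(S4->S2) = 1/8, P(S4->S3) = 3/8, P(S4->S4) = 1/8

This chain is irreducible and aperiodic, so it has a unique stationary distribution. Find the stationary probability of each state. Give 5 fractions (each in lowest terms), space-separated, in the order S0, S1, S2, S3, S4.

Answer: 13664/52153 5929/52153 8361/52153 10634/52153 13565/52153

Derivation:
The stationary distribution satisfies pi = pi * P, i.e.:
  pi_S0 = 1/2*pi_S0 + 1/8*pi_S1 + 1/16*pi_S2 + 1/8*pi_S3 + 5/16*pi_S4
  pi_S1 = 1/16*pi_S0 + 5/16*pi_S1 + 1/8*pi_S2 + 1/8*pi_S3 + 1/16*pi_S4
  pi_S2 = 1/8*pi_S0 + 3/16*pi_S1 + 1/16*pi_S2 + 5/16*pi_S3 + 1/8*pi_S4
  pi_S3 = 1/16*pi_S0 + 1/16*pi_S1 + 7/16*pi_S2 + 1/16*pi_S3 + 3/8*pi_S4
  pi_S4 = 1/4*pi_S0 + 5/16*pi_S1 + 5/16*pi_S2 + 3/8*pi_S3 + 1/8*pi_S4
with normalization: pi_S0 + pi_S1 + pi_S2 + pi_S3 + pi_S4 = 1.

Using the first 4 balance equations plus normalization, the linear system A*pi = b is:
  [-1/2, 1/8, 1/16, 1/8, 5/16] . pi = 0
  [1/16, -11/16, 1/8, 1/8, 1/16] . pi = 0
  [1/8, 3/16, -15/16, 5/16, 1/8] . pi = 0
  [1/16, 1/16, 7/16, -15/16, 3/8] . pi = 0
  [1, 1, 1, 1, 1] . pi = 1

Solving yields:
  pi_S0 = 13664/52153
  pi_S1 = 5929/52153
  pi_S2 = 8361/52153
  pi_S3 = 10634/52153
  pi_S4 = 13565/52153

Verification (pi * P):
  13664/52153*1/2 + 5929/52153*1/8 + 8361/52153*1/16 + 10634/52153*1/8 + 13565/52153*5/16 = 13664/52153 = pi_S0  (ok)
  13664/52153*1/16 + 5929/52153*5/16 + 8361/52153*1/8 + 10634/52153*1/8 + 13565/52153*1/16 = 5929/52153 = pi_S1  (ok)
  13664/52153*1/8 + 5929/52153*3/16 + 8361/52153*1/16 + 10634/52153*5/16 + 13565/52153*1/8 = 8361/52153 = pi_S2  (ok)
  13664/52153*1/16 + 5929/52153*1/16 + 8361/52153*7/16 + 10634/52153*1/16 + 13565/52153*3/8 = 10634/52153 = pi_S3  (ok)
  13664/52153*1/4 + 5929/52153*5/16 + 8361/52153*5/16 + 10634/52153*3/8 + 13565/52153*1/8 = 13565/52153 = pi_S4  (ok)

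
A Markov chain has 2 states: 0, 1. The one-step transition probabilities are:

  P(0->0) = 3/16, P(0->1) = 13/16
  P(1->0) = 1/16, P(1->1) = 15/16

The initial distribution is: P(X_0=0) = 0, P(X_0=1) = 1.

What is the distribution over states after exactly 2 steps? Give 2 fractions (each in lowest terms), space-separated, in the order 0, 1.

Answer: 9/128 119/128

Derivation:
Propagating the distribution step by step (d_{t+1} = d_t * P):
d_0 = (0=0, 1=1)
  d_1[0] = 0*3/16 + 1*1/16 = 1/16
  d_1[1] = 0*13/16 + 1*15/16 = 15/16
d_1 = (0=1/16, 1=15/16)
  d_2[0] = 1/16*3/16 + 15/16*1/16 = 9/128
  d_2[1] = 1/16*13/16 + 15/16*15/16 = 119/128
d_2 = (0=9/128, 1=119/128)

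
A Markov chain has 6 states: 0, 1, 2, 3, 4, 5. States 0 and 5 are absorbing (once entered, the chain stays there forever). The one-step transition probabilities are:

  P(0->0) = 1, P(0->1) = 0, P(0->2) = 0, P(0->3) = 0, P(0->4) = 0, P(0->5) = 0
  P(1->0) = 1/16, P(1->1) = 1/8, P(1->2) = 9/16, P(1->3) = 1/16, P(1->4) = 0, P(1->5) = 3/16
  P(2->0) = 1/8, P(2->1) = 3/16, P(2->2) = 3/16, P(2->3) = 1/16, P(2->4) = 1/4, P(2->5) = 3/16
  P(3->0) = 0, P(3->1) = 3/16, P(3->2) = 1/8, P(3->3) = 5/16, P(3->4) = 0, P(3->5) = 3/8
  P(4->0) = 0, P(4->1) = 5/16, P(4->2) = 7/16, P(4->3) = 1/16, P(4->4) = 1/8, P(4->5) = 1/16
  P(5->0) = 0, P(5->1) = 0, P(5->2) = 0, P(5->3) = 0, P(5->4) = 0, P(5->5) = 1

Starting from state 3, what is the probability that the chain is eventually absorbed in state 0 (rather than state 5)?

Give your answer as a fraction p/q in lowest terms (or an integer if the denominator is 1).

Answer: 1063/8001

Derivation:
Let a_i = P(absorbed in 0 | start in state i).
Boundary conditions: a_0 = 1, a_5 = 0.
For each transient state i, a_i = sum_j P(i->j) * a_j:
  a_1 = 1/16*a_0 + 1/8*a_1 + 9/16*a_2 + 1/16*a_3 + 0*a_4 + 3/16*a_5
  a_2 = 1/8*a_0 + 3/16*a_1 + 3/16*a_2 + 1/16*a_3 + 1/4*a_4 + 3/16*a_5
  a_3 = 0*a_0 + 3/16*a_1 + 1/8*a_2 + 5/16*a_3 + 0*a_4 + 3/8*a_5
  a_4 = 0*a_0 + 5/16*a_1 + 7/16*a_2 + 1/16*a_3 + 1/8*a_4 + 1/16*a_5

Substituting a_0 = 1 and a_5 = 0, rearrange to (I - Q) a = r where r[i] = P(i -> 0):
  [7/8, -9/16, -1/16, 0] . (a_1, a_2, a_3, a_4) = 1/16
  [-3/16, 13/16, -1/16, -1/4] . (a_1, a_2, a_3, a_4) = 1/8
  [-3/16, -1/8, 11/16, 0] . (a_1, a_2, a_3, a_4) = 0
  [-5/16, -7/16, -1/16, 7/8] . (a_1, a_2, a_3, a_4) = 0

Solving yields:
  a_1 = 2243/8001
  a_2 = 2482/8001
  a_3 = 1063/8001
  a_4 = 706/2667

Starting state is 3, so the absorption probability is a_3 = 1063/8001.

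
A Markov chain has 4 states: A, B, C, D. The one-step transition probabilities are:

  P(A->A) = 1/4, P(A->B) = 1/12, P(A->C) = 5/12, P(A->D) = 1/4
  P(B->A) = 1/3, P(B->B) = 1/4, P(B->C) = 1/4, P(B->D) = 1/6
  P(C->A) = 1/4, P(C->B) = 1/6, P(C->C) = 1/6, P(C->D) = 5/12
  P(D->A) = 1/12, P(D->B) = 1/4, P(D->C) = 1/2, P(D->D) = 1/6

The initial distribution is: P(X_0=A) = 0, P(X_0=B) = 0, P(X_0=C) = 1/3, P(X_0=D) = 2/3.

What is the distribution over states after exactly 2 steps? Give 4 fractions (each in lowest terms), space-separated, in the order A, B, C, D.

Answer: 49/216 7/36 131/432 119/432

Derivation:
Propagating the distribution step by step (d_{t+1} = d_t * P):
d_0 = (A=0, B=0, C=1/3, D=2/3)
  d_1[A] = 0*1/4 + 0*1/3 + 1/3*1/4 + 2/3*1/12 = 5/36
  d_1[B] = 0*1/12 + 0*1/4 + 1/3*1/6 + 2/3*1/4 = 2/9
  d_1[C] = 0*5/12 + 0*1/4 + 1/3*1/6 + 2/3*1/2 = 7/18
  d_1[D] = 0*1/4 + 0*1/6 + 1/3*5/12 + 2/3*1/6 = 1/4
d_1 = (A=5/36, B=2/9, C=7/18, D=1/4)
  d_2[A] = 5/36*1/4 + 2/9*1/3 + 7/18*1/4 + 1/4*1/12 = 49/216
  d_2[B] = 5/36*1/12 + 2/9*1/4 + 7/18*1/6 + 1/4*1/4 = 7/36
  d_2[C] = 5/36*5/12 + 2/9*1/4 + 7/18*1/6 + 1/4*1/2 = 131/432
  d_2[D] = 5/36*1/4 + 2/9*1/6 + 7/18*5/12 + 1/4*1/6 = 119/432
d_2 = (A=49/216, B=7/36, C=131/432, D=119/432)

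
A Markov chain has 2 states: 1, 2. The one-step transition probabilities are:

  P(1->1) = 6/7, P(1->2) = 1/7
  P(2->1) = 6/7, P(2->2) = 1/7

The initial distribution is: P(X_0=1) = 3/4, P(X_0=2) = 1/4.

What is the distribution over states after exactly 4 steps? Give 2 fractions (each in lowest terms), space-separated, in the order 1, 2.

Answer: 6/7 1/7

Derivation:
Propagating the distribution step by step (d_{t+1} = d_t * P):
d_0 = (1=3/4, 2=1/4)
  d_1[1] = 3/4*6/7 + 1/4*6/7 = 6/7
  d_1[2] = 3/4*1/7 + 1/4*1/7 = 1/7
d_1 = (1=6/7, 2=1/7)
  d_2[1] = 6/7*6/7 + 1/7*6/7 = 6/7
  d_2[2] = 6/7*1/7 + 1/7*1/7 = 1/7
d_2 = (1=6/7, 2=1/7)
  d_3[1] = 6/7*6/7 + 1/7*6/7 = 6/7
  d_3[2] = 6/7*1/7 + 1/7*1/7 = 1/7
d_3 = (1=6/7, 2=1/7)
  d_4[1] = 6/7*6/7 + 1/7*6/7 = 6/7
  d_4[2] = 6/7*1/7 + 1/7*1/7 = 1/7
d_4 = (1=6/7, 2=1/7)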